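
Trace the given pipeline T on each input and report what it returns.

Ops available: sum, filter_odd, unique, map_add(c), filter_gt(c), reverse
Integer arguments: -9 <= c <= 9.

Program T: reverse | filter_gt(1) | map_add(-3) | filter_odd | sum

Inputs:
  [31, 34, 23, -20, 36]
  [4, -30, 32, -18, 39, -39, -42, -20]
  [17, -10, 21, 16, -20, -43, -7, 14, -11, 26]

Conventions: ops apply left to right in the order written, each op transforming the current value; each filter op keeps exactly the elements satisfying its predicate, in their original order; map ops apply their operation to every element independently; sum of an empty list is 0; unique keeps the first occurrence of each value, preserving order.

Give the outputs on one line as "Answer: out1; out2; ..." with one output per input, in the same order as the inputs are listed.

Execution, op by op:
  [31, 34, 23, -20, 36] -> [36, -20, 23, 34, 31] -> [36, 23, 34, 31] -> [33, 20, 31, 28] -> [33, 31] -> 64
  [4, -30, 32, -18, 39, -39, -42, -20] -> [-20, -42, -39, 39, -18, 32, -30, 4] -> [39, 32, 4] -> [36, 29, 1] -> [29, 1] -> 30
  [17, -10, 21, 16, -20, -43, -7, 14, -11, 26] -> [26, -11, 14, -7, -43, -20, 16, 21, -10, 17] -> [26, 14, 16, 21, 17] -> [23, 11, 13, 18, 14] -> [23, 11, 13] -> 47

64; 30; 47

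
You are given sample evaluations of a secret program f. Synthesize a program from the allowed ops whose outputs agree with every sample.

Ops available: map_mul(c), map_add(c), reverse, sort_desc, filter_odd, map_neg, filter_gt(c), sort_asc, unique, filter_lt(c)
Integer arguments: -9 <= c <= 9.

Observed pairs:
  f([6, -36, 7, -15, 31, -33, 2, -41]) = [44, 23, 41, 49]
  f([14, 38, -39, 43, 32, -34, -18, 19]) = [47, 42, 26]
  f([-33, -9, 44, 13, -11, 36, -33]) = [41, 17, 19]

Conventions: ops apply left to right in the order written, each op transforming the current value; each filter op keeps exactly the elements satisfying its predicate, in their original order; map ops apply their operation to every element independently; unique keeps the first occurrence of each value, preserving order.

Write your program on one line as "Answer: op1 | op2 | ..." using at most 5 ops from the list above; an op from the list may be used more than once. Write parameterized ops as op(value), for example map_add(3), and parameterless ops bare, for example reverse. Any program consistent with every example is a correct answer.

filter_lt(0) | unique | map_neg | map_add(8)

Check, running the answer program on each example:
  [6, -36, 7, -15, 31, -33, 2, -41] -> [-36, -15, -33, -41] -> [-36, -15, -33, -41] -> [36, 15, 33, 41] -> [44, 23, 41, 49]
  [14, 38, -39, 43, 32, -34, -18, 19] -> [-39, -34, -18] -> [-39, -34, -18] -> [39, 34, 18] -> [47, 42, 26]
  [-33, -9, 44, 13, -11, 36, -33] -> [-33, -9, -11, -33] -> [-33, -9, -11] -> [33, 9, 11] -> [41, 17, 19]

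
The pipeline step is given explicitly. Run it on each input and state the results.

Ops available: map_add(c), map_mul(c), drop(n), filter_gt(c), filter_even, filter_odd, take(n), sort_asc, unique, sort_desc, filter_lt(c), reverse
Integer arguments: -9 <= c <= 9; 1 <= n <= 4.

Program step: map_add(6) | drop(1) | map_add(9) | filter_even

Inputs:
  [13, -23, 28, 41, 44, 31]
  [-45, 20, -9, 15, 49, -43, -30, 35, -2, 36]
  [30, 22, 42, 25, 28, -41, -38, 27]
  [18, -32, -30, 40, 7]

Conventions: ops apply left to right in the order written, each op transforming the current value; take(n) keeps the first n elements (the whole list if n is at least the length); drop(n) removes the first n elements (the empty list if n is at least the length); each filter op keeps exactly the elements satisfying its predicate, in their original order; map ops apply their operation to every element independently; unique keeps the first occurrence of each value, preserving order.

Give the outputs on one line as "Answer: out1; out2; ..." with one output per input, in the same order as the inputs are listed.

[-8, 56, 46]; [6, 30, 64, -28, 50]; [40, -26, 42]; [22]

Execution, op by op:
  [13, -23, 28, 41, 44, 31] -> [19, -17, 34, 47, 50, 37] -> [-17, 34, 47, 50, 37] -> [-8, 43, 56, 59, 46] -> [-8, 56, 46]
  [-45, 20, -9, 15, 49, -43, -30, 35, -2, 36] -> [-39, 26, -3, 21, 55, -37, -24, 41, 4, 42] -> [26, -3, 21, 55, -37, -24, 41, 4, 42] -> [35, 6, 30, 64, -28, -15, 50, 13, 51] -> [6, 30, 64, -28, 50]
  [30, 22, 42, 25, 28, -41, -38, 27] -> [36, 28, 48, 31, 34, -35, -32, 33] -> [28, 48, 31, 34, -35, -32, 33] -> [37, 57, 40, 43, -26, -23, 42] -> [40, -26, 42]
  [18, -32, -30, 40, 7] -> [24, -26, -24, 46, 13] -> [-26, -24, 46, 13] -> [-17, -15, 55, 22] -> [22]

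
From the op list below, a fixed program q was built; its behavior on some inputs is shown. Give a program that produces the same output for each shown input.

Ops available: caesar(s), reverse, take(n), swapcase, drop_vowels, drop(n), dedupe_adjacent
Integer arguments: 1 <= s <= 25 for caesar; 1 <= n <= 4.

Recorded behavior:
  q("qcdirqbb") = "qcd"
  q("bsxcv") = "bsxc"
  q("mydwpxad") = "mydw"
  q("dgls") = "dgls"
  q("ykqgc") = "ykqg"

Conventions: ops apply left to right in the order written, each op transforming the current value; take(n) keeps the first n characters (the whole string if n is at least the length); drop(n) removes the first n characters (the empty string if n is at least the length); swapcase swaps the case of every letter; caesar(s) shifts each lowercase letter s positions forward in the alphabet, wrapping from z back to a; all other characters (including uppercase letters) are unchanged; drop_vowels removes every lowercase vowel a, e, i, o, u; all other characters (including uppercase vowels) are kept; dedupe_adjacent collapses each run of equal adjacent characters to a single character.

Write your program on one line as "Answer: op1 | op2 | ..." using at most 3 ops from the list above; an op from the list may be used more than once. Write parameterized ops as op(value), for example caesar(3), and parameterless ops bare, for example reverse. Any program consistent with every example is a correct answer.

take(4) | drop_vowels

Check, running the answer program on each example:
  "qcdirqbb" -> "qcdi" -> "qcd"
  "bsxcv" -> "bsxc" -> "bsxc"
  "mydwpxad" -> "mydw" -> "mydw"
  "dgls" -> "dgls" -> "dgls"
  "ykqgc" -> "ykqg" -> "ykqg"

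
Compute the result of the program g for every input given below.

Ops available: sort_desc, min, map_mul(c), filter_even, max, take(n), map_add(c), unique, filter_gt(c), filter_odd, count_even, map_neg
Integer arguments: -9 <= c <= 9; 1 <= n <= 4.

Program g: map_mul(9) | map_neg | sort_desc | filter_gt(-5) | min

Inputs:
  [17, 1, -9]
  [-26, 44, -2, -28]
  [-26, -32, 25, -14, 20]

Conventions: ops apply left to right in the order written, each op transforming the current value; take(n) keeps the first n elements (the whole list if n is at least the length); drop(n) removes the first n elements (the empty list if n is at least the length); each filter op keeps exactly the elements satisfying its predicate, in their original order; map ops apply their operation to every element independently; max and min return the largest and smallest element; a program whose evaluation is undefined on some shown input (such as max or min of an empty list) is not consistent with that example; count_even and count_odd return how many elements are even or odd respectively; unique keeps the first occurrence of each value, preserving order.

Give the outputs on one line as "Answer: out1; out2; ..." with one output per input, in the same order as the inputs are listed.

Execution, op by op:
  [17, 1, -9] -> [153, 9, -81] -> [-153, -9, 81] -> [81, -9, -153] -> [81] -> 81
  [-26, 44, -2, -28] -> [-234, 396, -18, -252] -> [234, -396, 18, 252] -> [252, 234, 18, -396] -> [252, 234, 18] -> 18
  [-26, -32, 25, -14, 20] -> [-234, -288, 225, -126, 180] -> [234, 288, -225, 126, -180] -> [288, 234, 126, -180, -225] -> [288, 234, 126] -> 126

81; 18; 126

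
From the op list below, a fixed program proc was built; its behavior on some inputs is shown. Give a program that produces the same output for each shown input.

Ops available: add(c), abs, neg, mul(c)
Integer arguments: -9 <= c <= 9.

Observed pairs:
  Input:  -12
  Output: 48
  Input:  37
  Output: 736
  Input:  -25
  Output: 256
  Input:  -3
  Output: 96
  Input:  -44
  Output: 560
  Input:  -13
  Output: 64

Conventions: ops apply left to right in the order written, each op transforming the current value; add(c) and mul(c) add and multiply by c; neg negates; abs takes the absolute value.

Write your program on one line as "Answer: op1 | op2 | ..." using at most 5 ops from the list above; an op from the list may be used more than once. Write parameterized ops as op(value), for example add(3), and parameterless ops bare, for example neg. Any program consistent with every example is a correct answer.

add(9) | abs | mul(-4) | mul(4) | neg

Check, running the answer program on each example:
  -12 -> -3 -> 3 -> -12 -> -48 -> 48
  37 -> 46 -> 46 -> -184 -> -736 -> 736
  -25 -> -16 -> 16 -> -64 -> -256 -> 256
  -3 -> 6 -> 6 -> -24 -> -96 -> 96
  -44 -> -35 -> 35 -> -140 -> -560 -> 560
  -13 -> -4 -> 4 -> -16 -> -64 -> 64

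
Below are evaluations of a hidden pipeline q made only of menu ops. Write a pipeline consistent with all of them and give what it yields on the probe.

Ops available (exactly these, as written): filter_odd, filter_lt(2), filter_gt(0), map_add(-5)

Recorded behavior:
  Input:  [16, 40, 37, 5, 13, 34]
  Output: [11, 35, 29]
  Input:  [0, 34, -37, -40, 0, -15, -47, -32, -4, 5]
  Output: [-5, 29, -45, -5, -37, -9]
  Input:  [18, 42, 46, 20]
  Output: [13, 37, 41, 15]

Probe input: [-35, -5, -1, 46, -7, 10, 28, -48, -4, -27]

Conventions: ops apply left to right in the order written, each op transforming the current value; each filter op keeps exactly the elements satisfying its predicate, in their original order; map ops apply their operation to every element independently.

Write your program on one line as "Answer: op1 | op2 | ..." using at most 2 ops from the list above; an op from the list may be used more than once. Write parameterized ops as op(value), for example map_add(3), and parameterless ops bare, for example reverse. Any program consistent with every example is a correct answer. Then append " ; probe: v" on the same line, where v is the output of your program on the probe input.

map_add(-5) | filter_odd ; probe: [41, 5, 23, -53, -9]

Check, running the answer program on each example:
  [16, 40, 37, 5, 13, 34] -> [11, 35, 32, 0, 8, 29] -> [11, 35, 29]
  [0, 34, -37, -40, 0, -15, -47, -32, -4, 5] -> [-5, 29, -42, -45, -5, -20, -52, -37, -9, 0] -> [-5, 29, -45, -5, -37, -9]
  [18, 42, 46, 20] -> [13, 37, 41, 15] -> [13, 37, 41, 15]
  probe: [-35, -5, -1, 46, -7, 10, 28, -48, -4, -27] -> [-40, -10, -6, 41, -12, 5, 23, -53, -9, -32] -> [41, 5, 23, -53, -9]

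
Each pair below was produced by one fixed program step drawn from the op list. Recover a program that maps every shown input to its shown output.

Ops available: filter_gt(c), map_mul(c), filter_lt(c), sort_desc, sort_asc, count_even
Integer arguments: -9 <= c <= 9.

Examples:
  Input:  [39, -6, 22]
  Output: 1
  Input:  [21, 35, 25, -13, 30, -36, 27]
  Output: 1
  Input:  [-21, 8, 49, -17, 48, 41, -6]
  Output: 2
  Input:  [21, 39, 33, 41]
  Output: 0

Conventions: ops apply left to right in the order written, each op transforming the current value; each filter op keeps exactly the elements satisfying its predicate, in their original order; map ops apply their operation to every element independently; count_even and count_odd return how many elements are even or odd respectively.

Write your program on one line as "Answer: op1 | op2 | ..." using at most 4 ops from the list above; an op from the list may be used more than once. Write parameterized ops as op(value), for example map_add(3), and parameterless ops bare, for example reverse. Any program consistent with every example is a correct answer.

map_mul(5) | sort_asc | filter_gt(-2) | count_even

Check, running the answer program on each example:
  [39, -6, 22] -> [195, -30, 110] -> [-30, 110, 195] -> [110, 195] -> 1
  [21, 35, 25, -13, 30, -36, 27] -> [105, 175, 125, -65, 150, -180, 135] -> [-180, -65, 105, 125, 135, 150, 175] -> [105, 125, 135, 150, 175] -> 1
  [-21, 8, 49, -17, 48, 41, -6] -> [-105, 40, 245, -85, 240, 205, -30] -> [-105, -85, -30, 40, 205, 240, 245] -> [40, 205, 240, 245] -> 2
  [21, 39, 33, 41] -> [105, 195, 165, 205] -> [105, 165, 195, 205] -> [105, 165, 195, 205] -> 0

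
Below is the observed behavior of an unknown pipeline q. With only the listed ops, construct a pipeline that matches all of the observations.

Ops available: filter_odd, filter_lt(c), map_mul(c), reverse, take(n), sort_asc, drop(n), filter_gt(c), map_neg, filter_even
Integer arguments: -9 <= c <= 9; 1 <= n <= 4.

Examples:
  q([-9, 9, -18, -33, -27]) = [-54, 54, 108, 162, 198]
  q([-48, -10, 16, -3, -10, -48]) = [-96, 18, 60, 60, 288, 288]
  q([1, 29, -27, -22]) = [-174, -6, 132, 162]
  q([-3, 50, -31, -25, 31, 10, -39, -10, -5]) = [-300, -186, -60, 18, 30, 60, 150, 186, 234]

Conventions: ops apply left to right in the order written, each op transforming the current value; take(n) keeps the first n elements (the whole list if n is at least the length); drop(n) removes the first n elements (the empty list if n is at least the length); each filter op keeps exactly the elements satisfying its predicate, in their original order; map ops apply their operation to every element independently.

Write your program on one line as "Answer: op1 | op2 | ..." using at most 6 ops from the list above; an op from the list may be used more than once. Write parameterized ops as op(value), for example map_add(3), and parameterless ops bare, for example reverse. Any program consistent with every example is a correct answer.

reverse | sort_asc | map_mul(2) | map_mul(-3) | reverse

Check, running the answer program on each example:
  [-9, 9, -18, -33, -27] -> [-27, -33, -18, 9, -9] -> [-33, -27, -18, -9, 9] -> [-66, -54, -36, -18, 18] -> [198, 162, 108, 54, -54] -> [-54, 54, 108, 162, 198]
  [-48, -10, 16, -3, -10, -48] -> [-48, -10, -3, 16, -10, -48] -> [-48, -48, -10, -10, -3, 16] -> [-96, -96, -20, -20, -6, 32] -> [288, 288, 60, 60, 18, -96] -> [-96, 18, 60, 60, 288, 288]
  [1, 29, -27, -22] -> [-22, -27, 29, 1] -> [-27, -22, 1, 29] -> [-54, -44, 2, 58] -> [162, 132, -6, -174] -> [-174, -6, 132, 162]
  [-3, 50, -31, -25, 31, 10, -39, -10, -5] -> [-5, -10, -39, 10, 31, -25, -31, 50, -3] -> [-39, -31, -25, -10, -5, -3, 10, 31, 50] -> [-78, -62, -50, -20, -10, -6, 20, 62, 100] -> [234, 186, 150, 60, 30, 18, -60, -186, -300] -> [-300, -186, -60, 18, 30, 60, 150, 186, 234]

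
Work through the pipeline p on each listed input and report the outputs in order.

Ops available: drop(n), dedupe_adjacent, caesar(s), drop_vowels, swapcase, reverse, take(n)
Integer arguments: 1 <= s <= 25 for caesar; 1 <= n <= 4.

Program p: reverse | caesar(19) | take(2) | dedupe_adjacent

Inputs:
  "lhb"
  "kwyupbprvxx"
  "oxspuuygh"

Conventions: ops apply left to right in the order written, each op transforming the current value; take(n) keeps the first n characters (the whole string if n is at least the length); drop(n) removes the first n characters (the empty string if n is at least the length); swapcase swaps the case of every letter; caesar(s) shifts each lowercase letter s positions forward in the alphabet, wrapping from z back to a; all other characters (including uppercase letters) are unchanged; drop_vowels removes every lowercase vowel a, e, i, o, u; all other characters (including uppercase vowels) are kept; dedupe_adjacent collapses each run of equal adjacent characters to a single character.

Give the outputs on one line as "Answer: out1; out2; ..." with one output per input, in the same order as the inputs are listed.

Execution, op by op:
  "lhb" -> "bhl" -> "uae" -> "ua" -> "ua"
  "kwyupbprvxx" -> "xxvrpbpuywk" -> "qqokiuinrpd" -> "qq" -> "q"
  "oxspuuygh" -> "hgyuupsxo" -> "azrnnilqh" -> "az" -> "az"

"ua"; "q"; "az"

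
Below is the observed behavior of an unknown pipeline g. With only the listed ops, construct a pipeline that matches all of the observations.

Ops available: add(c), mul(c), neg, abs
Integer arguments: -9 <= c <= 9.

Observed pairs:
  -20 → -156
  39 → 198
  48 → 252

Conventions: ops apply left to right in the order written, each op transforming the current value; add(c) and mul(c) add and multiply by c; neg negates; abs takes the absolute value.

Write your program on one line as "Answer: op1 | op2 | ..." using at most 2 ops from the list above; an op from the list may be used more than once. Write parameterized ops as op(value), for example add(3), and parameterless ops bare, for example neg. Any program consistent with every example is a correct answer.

add(-6) | mul(6)

Check, running the answer program on each example:
  -20 -> -26 -> -156
  39 -> 33 -> 198
  48 -> 42 -> 252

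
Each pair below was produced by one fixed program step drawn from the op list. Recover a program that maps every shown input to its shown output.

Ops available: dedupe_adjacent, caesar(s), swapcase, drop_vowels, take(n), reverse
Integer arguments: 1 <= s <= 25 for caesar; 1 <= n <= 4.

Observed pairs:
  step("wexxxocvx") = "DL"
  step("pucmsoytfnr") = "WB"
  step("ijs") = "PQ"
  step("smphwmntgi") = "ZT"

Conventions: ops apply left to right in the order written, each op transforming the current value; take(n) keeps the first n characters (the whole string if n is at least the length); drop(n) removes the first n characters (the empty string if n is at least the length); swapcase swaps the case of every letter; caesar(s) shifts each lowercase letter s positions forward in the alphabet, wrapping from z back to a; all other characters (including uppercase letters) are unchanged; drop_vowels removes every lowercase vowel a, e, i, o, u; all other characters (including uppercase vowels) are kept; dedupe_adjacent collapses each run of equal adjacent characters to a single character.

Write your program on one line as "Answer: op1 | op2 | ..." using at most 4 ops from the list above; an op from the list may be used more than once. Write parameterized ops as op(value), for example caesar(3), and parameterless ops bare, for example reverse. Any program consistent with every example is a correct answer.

caesar(7) | swapcase | take(3) | take(2)

Check, running the answer program on each example:
  "wexxxocvx" -> "dleeevjce" -> "DLEEEVJCE" -> "DLE" -> "DL"
  "pucmsoytfnr" -> "wbjtzvfamuy" -> "WBJTZVFAMUY" -> "WBJ" -> "WB"
  "ijs" -> "pqz" -> "PQZ" -> "PQZ" -> "PQ"
  "smphwmntgi" -> "ztwodtuanp" -> "ZTWODTUANP" -> "ZTW" -> "ZT"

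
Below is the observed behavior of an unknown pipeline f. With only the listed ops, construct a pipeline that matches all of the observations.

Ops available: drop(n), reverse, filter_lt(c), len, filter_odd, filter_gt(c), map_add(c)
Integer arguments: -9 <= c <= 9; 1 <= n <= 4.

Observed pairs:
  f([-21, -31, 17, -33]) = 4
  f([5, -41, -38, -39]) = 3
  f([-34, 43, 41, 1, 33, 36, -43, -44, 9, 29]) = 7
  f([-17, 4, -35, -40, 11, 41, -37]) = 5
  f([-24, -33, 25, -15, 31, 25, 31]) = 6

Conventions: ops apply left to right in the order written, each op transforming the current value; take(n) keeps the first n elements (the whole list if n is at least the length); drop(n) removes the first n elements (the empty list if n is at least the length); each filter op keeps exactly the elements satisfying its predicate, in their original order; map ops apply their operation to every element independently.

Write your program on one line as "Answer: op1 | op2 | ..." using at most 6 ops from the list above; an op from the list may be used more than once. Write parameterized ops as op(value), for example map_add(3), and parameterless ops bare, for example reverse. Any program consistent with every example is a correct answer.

map_add(-4) | filter_odd | reverse | map_add(-3) | len

Check, running the answer program on each example:
  [-21, -31, 17, -33] -> [-25, -35, 13, -37] -> [-25, -35, 13, -37] -> [-37, 13, -35, -25] -> [-40, 10, -38, -28] -> 4
  [5, -41, -38, -39] -> [1, -45, -42, -43] -> [1, -45, -43] -> [-43, -45, 1] -> [-46, -48, -2] -> 3
  [-34, 43, 41, 1, 33, 36, -43, -44, 9, 29] -> [-38, 39, 37, -3, 29, 32, -47, -48, 5, 25] -> [39, 37, -3, 29, -47, 5, 25] -> [25, 5, -47, 29, -3, 37, 39] -> [22, 2, -50, 26, -6, 34, 36] -> 7
  [-17, 4, -35, -40, 11, 41, -37] -> [-21, 0, -39, -44, 7, 37, -41] -> [-21, -39, 7, 37, -41] -> [-41, 37, 7, -39, -21] -> [-44, 34, 4, -42, -24] -> 5
  [-24, -33, 25, -15, 31, 25, 31] -> [-28, -37, 21, -19, 27, 21, 27] -> [-37, 21, -19, 27, 21, 27] -> [27, 21, 27, -19, 21, -37] -> [24, 18, 24, -22, 18, -40] -> 6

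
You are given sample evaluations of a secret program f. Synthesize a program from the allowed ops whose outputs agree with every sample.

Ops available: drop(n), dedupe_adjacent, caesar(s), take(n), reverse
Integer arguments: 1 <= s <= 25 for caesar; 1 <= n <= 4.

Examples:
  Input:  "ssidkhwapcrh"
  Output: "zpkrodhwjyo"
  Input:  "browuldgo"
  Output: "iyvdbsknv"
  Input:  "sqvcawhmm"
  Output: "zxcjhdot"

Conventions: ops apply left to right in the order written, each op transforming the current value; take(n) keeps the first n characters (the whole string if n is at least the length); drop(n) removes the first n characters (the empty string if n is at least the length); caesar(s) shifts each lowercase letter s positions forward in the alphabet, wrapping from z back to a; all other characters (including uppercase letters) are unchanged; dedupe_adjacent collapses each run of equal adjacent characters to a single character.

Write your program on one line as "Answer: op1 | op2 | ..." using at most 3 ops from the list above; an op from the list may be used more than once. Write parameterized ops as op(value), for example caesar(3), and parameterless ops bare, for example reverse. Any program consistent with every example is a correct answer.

dedupe_adjacent | caesar(16) | caesar(17)

Check, running the answer program on each example:
  "ssidkhwapcrh" -> "sidkhwapcrh" -> "iytaxmqfshx" -> "zpkrodhwjyo"
  "browuldgo" -> "browuldgo" -> "rhemkbtwe" -> "iyvdbsknv"
  "sqvcawhmm" -> "sqvcawhm" -> "iglsqmxc" -> "zxcjhdot"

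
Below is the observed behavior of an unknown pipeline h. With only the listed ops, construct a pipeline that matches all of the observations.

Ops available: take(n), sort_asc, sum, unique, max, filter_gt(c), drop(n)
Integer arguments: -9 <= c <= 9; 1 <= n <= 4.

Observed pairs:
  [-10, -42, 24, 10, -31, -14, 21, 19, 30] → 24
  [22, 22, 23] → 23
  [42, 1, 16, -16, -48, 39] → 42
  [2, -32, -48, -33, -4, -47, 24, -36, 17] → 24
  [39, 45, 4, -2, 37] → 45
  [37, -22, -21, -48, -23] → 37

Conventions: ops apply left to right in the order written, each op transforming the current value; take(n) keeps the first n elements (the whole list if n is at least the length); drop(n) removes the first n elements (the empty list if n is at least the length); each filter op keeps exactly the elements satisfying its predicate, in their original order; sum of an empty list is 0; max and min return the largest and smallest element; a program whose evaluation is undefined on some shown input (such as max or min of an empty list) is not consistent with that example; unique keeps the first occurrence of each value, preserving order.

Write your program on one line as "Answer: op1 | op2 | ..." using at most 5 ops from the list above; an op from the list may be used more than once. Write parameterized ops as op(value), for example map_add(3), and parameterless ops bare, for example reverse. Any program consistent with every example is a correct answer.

filter_gt(-9) | filter_gt(9) | sort_asc | take(4) | max

Check, running the answer program on each example:
  [-10, -42, 24, 10, -31, -14, 21, 19, 30] -> [24, 10, 21, 19, 30] -> [24, 10, 21, 19, 30] -> [10, 19, 21, 24, 30] -> [10, 19, 21, 24] -> 24
  [22, 22, 23] -> [22, 22, 23] -> [22, 22, 23] -> [22, 22, 23] -> [22, 22, 23] -> 23
  [42, 1, 16, -16, -48, 39] -> [42, 1, 16, 39] -> [42, 16, 39] -> [16, 39, 42] -> [16, 39, 42] -> 42
  [2, -32, -48, -33, -4, -47, 24, -36, 17] -> [2, -4, 24, 17] -> [24, 17] -> [17, 24] -> [17, 24] -> 24
  [39, 45, 4, -2, 37] -> [39, 45, 4, -2, 37] -> [39, 45, 37] -> [37, 39, 45] -> [37, 39, 45] -> 45
  [37, -22, -21, -48, -23] -> [37] -> [37] -> [37] -> [37] -> 37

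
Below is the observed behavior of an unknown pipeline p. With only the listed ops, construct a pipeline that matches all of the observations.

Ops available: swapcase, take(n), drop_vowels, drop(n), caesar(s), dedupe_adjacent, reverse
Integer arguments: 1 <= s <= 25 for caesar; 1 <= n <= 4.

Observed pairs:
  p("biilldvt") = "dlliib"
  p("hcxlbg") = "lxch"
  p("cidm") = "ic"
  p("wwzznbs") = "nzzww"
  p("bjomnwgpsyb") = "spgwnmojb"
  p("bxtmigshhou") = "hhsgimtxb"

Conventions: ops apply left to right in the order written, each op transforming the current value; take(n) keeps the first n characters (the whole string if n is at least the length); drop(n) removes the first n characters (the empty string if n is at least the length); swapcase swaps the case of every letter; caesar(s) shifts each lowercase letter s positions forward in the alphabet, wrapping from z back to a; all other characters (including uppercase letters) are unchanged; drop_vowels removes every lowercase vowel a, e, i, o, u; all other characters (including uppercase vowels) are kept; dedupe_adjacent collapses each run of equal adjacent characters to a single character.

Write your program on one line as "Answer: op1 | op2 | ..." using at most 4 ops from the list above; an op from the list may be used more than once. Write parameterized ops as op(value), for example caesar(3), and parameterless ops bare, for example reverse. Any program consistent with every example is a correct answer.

swapcase | reverse | swapcase | drop(2)

Check, running the answer program on each example:
  "biilldvt" -> "BIILLDVT" -> "TVDLLIIB" -> "tvdlliib" -> "dlliib"
  "hcxlbg" -> "HCXLBG" -> "GBLXCH" -> "gblxch" -> "lxch"
  "cidm" -> "CIDM" -> "MDIC" -> "mdic" -> "ic"
  "wwzznbs" -> "WWZZNBS" -> "SBNZZWW" -> "sbnzzww" -> "nzzww"
  "bjomnwgpsyb" -> "BJOMNWGPSYB" -> "BYSPGWNMOJB" -> "byspgwnmojb" -> "spgwnmojb"
  "bxtmigshhou" -> "BXTMIGSHHOU" -> "UOHHSGIMTXB" -> "uohhsgimtxb" -> "hhsgimtxb"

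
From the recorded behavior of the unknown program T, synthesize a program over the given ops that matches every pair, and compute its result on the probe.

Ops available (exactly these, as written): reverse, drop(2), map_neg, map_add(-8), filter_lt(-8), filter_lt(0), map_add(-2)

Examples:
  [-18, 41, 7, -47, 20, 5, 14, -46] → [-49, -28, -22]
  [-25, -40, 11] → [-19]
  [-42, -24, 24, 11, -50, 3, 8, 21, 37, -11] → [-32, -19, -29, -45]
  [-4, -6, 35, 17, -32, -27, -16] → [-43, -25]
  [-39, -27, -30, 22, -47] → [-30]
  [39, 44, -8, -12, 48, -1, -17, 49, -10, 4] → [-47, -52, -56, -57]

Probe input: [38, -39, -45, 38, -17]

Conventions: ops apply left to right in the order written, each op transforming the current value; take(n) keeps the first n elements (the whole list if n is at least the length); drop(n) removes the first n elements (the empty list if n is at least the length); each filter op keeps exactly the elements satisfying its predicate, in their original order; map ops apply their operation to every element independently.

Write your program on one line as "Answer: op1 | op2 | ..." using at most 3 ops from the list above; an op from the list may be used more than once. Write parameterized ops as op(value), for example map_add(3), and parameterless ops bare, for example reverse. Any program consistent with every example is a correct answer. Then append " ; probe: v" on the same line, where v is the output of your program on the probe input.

map_neg | filter_lt(-8) | map_add(-8) ; probe: [-46, -46]

Check, running the answer program on each example:
  [-18, 41, 7, -47, 20, 5, 14, -46] -> [18, -41, -7, 47, -20, -5, -14, 46] -> [-41, -20, -14] -> [-49, -28, -22]
  [-25, -40, 11] -> [25, 40, -11] -> [-11] -> [-19]
  [-42, -24, 24, 11, -50, 3, 8, 21, 37, -11] -> [42, 24, -24, -11, 50, -3, -8, -21, -37, 11] -> [-24, -11, -21, -37] -> [-32, -19, -29, -45]
  [-4, -6, 35, 17, -32, -27, -16] -> [4, 6, -35, -17, 32, 27, 16] -> [-35, -17] -> [-43, -25]
  [-39, -27, -30, 22, -47] -> [39, 27, 30, -22, 47] -> [-22] -> [-30]
  [39, 44, -8, -12, 48, -1, -17, 49, -10, 4] -> [-39, -44, 8, 12, -48, 1, 17, -49, 10, -4] -> [-39, -44, -48, -49] -> [-47, -52, -56, -57]
  probe: [38, -39, -45, 38, -17] -> [-38, 39, 45, -38, 17] -> [-38, -38] -> [-46, -46]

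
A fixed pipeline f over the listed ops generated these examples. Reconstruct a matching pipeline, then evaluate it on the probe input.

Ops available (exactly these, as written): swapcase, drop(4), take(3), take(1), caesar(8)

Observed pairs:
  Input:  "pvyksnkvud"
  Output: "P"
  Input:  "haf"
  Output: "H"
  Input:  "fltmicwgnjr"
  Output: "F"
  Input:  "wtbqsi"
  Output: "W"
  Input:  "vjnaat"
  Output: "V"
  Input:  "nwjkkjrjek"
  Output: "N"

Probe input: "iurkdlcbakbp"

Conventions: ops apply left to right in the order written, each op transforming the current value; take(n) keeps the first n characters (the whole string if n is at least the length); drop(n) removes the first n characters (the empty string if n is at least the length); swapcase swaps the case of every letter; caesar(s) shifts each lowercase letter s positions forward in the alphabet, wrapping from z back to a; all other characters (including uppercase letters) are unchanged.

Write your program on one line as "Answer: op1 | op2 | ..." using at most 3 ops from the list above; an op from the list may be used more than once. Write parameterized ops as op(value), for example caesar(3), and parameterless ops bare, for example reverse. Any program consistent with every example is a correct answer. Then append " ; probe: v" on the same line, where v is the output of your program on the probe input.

take(3) | swapcase | take(1) ; probe: "I"

Check, running the answer program on each example:
  "pvyksnkvud" -> "pvy" -> "PVY" -> "P"
  "haf" -> "haf" -> "HAF" -> "H"
  "fltmicwgnjr" -> "flt" -> "FLT" -> "F"
  "wtbqsi" -> "wtb" -> "WTB" -> "W"
  "vjnaat" -> "vjn" -> "VJN" -> "V"
  "nwjkkjrjek" -> "nwj" -> "NWJ" -> "N"
  probe: "iurkdlcbakbp" -> "iur" -> "IUR" -> "I"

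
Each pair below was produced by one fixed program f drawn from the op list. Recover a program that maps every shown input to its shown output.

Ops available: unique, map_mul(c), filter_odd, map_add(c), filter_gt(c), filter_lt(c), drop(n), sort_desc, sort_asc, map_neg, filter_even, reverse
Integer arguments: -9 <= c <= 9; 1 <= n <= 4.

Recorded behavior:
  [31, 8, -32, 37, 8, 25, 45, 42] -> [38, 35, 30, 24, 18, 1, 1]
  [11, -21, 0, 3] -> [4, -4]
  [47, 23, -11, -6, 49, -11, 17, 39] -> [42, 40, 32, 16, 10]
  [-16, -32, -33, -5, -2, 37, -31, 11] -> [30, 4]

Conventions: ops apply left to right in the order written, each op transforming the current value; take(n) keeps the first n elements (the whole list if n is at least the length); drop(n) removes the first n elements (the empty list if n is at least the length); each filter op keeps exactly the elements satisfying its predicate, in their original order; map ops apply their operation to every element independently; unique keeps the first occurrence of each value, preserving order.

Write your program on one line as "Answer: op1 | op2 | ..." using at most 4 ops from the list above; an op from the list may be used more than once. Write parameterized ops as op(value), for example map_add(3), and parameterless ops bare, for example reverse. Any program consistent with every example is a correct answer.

map_add(-7) | filter_gt(-9) | sort_desc | filter_gt(-6)

Check, running the answer program on each example:
  [31, 8, -32, 37, 8, 25, 45, 42] -> [24, 1, -39, 30, 1, 18, 38, 35] -> [24, 1, 30, 1, 18, 38, 35] -> [38, 35, 30, 24, 18, 1, 1] -> [38, 35, 30, 24, 18, 1, 1]
  [11, -21, 0, 3] -> [4, -28, -7, -4] -> [4, -7, -4] -> [4, -4, -7] -> [4, -4]
  [47, 23, -11, -6, 49, -11, 17, 39] -> [40, 16, -18, -13, 42, -18, 10, 32] -> [40, 16, 42, 10, 32] -> [42, 40, 32, 16, 10] -> [42, 40, 32, 16, 10]
  [-16, -32, -33, -5, -2, 37, -31, 11] -> [-23, -39, -40, -12, -9, 30, -38, 4] -> [30, 4] -> [30, 4] -> [30, 4]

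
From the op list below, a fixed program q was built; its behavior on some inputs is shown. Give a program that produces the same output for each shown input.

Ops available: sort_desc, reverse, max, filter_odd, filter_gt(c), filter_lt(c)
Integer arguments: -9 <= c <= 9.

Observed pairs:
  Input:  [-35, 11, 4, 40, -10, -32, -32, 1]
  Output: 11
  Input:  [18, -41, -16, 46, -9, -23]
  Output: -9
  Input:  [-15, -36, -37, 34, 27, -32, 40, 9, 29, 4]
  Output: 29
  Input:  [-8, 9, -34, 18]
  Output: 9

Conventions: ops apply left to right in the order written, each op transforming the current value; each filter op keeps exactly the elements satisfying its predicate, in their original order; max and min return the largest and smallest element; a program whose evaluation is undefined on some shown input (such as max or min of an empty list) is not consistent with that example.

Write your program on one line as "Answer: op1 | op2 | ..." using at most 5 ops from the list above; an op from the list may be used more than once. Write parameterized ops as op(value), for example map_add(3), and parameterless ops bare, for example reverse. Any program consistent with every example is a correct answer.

sort_desc | filter_odd | reverse | max

Check, running the answer program on each example:
  [-35, 11, 4, 40, -10, -32, -32, 1] -> [40, 11, 4, 1, -10, -32, -32, -35] -> [11, 1, -35] -> [-35, 1, 11] -> 11
  [18, -41, -16, 46, -9, -23] -> [46, 18, -9, -16, -23, -41] -> [-9, -23, -41] -> [-41, -23, -9] -> -9
  [-15, -36, -37, 34, 27, -32, 40, 9, 29, 4] -> [40, 34, 29, 27, 9, 4, -15, -32, -36, -37] -> [29, 27, 9, -15, -37] -> [-37, -15, 9, 27, 29] -> 29
  [-8, 9, -34, 18] -> [18, 9, -8, -34] -> [9] -> [9] -> 9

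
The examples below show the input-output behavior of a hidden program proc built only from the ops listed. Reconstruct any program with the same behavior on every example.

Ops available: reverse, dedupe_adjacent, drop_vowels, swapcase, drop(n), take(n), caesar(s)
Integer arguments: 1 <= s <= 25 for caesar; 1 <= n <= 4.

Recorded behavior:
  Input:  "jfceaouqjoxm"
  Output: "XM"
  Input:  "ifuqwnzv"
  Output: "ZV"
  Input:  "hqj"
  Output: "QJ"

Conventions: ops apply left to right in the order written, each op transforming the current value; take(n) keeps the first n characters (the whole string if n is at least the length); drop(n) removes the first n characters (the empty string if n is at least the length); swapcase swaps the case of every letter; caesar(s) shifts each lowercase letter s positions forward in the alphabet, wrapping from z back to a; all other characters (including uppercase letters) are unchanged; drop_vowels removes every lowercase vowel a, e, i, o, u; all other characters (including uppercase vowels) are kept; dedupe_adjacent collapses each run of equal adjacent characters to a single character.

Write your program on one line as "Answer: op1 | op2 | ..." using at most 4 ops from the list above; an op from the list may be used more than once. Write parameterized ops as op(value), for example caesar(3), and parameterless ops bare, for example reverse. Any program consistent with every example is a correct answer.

swapcase | reverse | take(2) | reverse

Check, running the answer program on each example:
  "jfceaouqjoxm" -> "JFCEAOUQJOXM" -> "MXOJQUOAECFJ" -> "MX" -> "XM"
  "ifuqwnzv" -> "IFUQWNZV" -> "VZNWQUFI" -> "VZ" -> "ZV"
  "hqj" -> "HQJ" -> "JQH" -> "JQ" -> "QJ"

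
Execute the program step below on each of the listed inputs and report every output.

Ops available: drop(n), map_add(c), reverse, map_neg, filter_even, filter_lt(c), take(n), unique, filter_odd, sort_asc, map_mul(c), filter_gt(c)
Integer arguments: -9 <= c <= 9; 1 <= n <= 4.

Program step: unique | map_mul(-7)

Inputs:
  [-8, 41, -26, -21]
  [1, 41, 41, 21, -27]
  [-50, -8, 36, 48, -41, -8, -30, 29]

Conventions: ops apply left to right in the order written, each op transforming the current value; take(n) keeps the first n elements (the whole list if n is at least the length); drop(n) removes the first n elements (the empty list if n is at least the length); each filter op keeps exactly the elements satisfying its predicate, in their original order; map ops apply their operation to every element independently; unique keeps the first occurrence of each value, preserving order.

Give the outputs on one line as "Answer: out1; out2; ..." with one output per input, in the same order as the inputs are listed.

[56, -287, 182, 147]; [-7, -287, -147, 189]; [350, 56, -252, -336, 287, 210, -203]

Execution, op by op:
  [-8, 41, -26, -21] -> [-8, 41, -26, -21] -> [56, -287, 182, 147]
  [1, 41, 41, 21, -27] -> [1, 41, 21, -27] -> [-7, -287, -147, 189]
  [-50, -8, 36, 48, -41, -8, -30, 29] -> [-50, -8, 36, 48, -41, -30, 29] -> [350, 56, -252, -336, 287, 210, -203]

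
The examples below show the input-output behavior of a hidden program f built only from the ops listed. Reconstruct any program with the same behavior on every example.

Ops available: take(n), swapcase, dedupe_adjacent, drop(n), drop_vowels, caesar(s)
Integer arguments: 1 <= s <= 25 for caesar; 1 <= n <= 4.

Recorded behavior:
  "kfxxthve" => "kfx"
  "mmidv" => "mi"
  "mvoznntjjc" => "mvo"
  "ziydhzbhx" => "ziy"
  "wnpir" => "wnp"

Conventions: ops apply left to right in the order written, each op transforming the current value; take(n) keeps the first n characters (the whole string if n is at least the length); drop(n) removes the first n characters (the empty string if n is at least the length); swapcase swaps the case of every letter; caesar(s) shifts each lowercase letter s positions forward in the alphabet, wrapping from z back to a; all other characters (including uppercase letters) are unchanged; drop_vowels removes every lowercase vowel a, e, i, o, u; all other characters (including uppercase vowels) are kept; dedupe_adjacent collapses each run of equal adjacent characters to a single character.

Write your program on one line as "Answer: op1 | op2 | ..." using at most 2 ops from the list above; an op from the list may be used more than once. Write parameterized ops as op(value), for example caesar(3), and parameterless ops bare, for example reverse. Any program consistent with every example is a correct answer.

take(3) | dedupe_adjacent

Check, running the answer program on each example:
  "kfxxthve" -> "kfx" -> "kfx"
  "mmidv" -> "mmi" -> "mi"
  "mvoznntjjc" -> "mvo" -> "mvo"
  "ziydhzbhx" -> "ziy" -> "ziy"
  "wnpir" -> "wnp" -> "wnp"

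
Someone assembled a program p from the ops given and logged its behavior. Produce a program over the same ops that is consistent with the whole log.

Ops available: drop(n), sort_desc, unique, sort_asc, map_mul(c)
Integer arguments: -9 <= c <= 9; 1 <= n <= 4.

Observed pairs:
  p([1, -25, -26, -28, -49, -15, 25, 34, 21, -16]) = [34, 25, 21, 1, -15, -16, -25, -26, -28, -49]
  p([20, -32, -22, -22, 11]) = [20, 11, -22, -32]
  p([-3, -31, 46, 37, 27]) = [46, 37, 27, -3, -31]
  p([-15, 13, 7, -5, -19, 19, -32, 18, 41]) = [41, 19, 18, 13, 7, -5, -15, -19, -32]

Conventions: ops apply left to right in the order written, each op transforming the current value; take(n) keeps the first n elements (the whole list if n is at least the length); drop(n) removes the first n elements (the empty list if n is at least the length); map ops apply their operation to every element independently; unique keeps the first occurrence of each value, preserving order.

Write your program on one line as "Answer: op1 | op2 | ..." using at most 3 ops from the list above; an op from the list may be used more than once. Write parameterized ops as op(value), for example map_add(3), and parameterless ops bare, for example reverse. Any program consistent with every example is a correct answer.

unique | sort_desc

Check, running the answer program on each example:
  [1, -25, -26, -28, -49, -15, 25, 34, 21, -16] -> [1, -25, -26, -28, -49, -15, 25, 34, 21, -16] -> [34, 25, 21, 1, -15, -16, -25, -26, -28, -49]
  [20, -32, -22, -22, 11] -> [20, -32, -22, 11] -> [20, 11, -22, -32]
  [-3, -31, 46, 37, 27] -> [-3, -31, 46, 37, 27] -> [46, 37, 27, -3, -31]
  [-15, 13, 7, -5, -19, 19, -32, 18, 41] -> [-15, 13, 7, -5, -19, 19, -32, 18, 41] -> [41, 19, 18, 13, 7, -5, -15, -19, -32]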